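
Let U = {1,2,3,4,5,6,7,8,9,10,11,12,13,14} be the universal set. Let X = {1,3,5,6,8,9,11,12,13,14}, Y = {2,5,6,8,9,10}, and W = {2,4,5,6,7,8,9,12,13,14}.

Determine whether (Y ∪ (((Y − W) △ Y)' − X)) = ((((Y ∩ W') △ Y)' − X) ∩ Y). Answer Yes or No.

Y − W = {10}
(Y − W) △ Y = {2,5,6,8,9}
((Y − W) △ Y)' = {1,3,4,7,10,11,12,13,14}
((Y − W) △ Y)' − X = {4,7,10}
Y ∪ (((Y − W) △ Y)' − X) = {2,4,5,6,7,8,9,10}
W' = {1,3,10,11}
Y ∩ W' = {10}
(Y ∩ W') △ Y = {2,5,6,8,9}
((Y ∩ W') △ Y)' = {1,3,4,7,10,11,12,13,14}
((Y ∩ W') △ Y)' − X = {4,7,10}
(((Y ∩ W') △ Y)' − X) ∩ Y = {10}
2 ∈ Y ∪ (((Y − W) △ Y)' − X) but 2 ∉ (((Y ∩ W') △ Y)' − X) ∩ Y, so they differ.

No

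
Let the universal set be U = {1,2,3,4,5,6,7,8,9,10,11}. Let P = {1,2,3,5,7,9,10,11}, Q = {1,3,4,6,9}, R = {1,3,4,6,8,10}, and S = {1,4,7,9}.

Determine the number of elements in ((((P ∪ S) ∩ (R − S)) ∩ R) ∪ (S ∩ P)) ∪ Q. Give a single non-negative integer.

P ∪ S = {1,2,3,4,5,7,9,10,11}
R − S = {3,6,8,10}
(P ∪ S) ∩ (R − S) = {3,10}
((P ∪ S) ∩ (R − S)) ∩ R = {3,10}
S ∩ P = {1,7,9}
(((P ∪ S) ∩ (R − S)) ∩ R) ∪ (S ∩ P) = {1,3,7,9,10}
((((P ∪ S) ∩ (R − S)) ∩ R) ∪ (S ∩ P)) ∪ Q = {1,3,4,6,7,9,10}
|((((P ∪ S) ∩ (R − S)) ∩ R) ∪ (S ∩ P)) ∪ Q| = 7

7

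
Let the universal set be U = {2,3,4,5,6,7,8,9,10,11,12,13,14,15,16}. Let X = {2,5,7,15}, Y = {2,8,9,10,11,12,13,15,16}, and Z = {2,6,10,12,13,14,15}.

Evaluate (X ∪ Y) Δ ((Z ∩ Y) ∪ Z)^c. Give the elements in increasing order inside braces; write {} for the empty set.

{2,3,4,10,12,13,15}

X ∪ Y = {2,5,7,8,9,10,11,12,13,15,16}
Z ∩ Y = {2,10,12,13,15}
(Z ∩ Y) ∪ Z = {2,6,10,12,13,14,15}
((Z ∩ Y) ∪ Z)^c = {3,4,5,7,8,9,11,16}
(X ∪ Y) Δ ((Z ∩ Y) ∪ Z)^c = {2,3,4,10,12,13,15}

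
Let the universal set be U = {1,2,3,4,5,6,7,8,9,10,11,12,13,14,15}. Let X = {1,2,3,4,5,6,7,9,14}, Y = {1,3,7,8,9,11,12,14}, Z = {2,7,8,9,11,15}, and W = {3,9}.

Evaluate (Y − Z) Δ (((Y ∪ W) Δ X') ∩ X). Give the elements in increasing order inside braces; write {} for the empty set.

Y − Z = {1,3,12,14}
Y ∪ W = {1,3,7,8,9,11,12,14}
X' = {8,10,11,12,13,15}
(Y ∪ W) Δ X' = {1,3,7,9,10,13,14,15}
((Y ∪ W) Δ X') ∩ X = {1,3,7,9,14}
(Y − Z) Δ (((Y ∪ W) Δ X') ∩ X) = {7,9,12}

{7,9,12}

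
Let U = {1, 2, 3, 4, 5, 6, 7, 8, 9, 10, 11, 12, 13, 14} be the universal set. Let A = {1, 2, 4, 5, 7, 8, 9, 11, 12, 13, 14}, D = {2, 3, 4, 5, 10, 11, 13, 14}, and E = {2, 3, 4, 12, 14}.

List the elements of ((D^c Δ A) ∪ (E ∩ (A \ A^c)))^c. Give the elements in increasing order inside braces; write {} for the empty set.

{1, 3, 7, 8, 9, 10}

D^c = {1, 6, 7, 8, 9, 12}
D^c Δ A = {2, 4, 5, 6, 11, 13, 14}
A^c = {3, 6, 10}
A \ A^c = {1, 2, 4, 5, 7, 8, 9, 11, 12, 13, 14}
E ∩ (A \ A^c) = {2, 4, 12, 14}
(D^c Δ A) ∪ (E ∩ (A \ A^c)) = {2, 4, 5, 6, 11, 12, 13, 14}
((D^c Δ A) ∪ (E ∩ (A \ A^c)))^c = {1, 3, 7, 8, 9, 10}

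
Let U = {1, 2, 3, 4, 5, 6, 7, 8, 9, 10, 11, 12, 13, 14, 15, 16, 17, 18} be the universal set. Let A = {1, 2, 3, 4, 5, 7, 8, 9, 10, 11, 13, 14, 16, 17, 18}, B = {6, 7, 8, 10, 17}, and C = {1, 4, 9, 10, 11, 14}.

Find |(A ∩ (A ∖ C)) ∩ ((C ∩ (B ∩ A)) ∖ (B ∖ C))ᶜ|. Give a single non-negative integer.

9

A ∖ C = {2, 3, 5, 7, 8, 13, 16, 17, 18}
A ∩ (A ∖ C) = {2, 3, 5, 7, 8, 13, 16, 17, 18}
B ∩ A = {7, 8, 10, 17}
C ∩ (B ∩ A) = {10}
B ∖ C = {6, 7, 8, 17}
(C ∩ (B ∩ A)) ∖ (B ∖ C) = {10}
((C ∩ (B ∩ A)) ∖ (B ∖ C))ᶜ = {1, 2, 3, 4, 5, 6, 7, 8, 9, 11, 12, 13, 14, 15, 16, 17, 18}
(A ∩ (A ∖ C)) ∩ ((C ∩ (B ∩ A)) ∖ (B ∖ C))ᶜ = {2, 3, 5, 7, 8, 13, 16, 17, 18}
|(A ∩ (A ∖ C)) ∩ ((C ∩ (B ∩ A)) ∖ (B ∖ C))ᶜ| = 9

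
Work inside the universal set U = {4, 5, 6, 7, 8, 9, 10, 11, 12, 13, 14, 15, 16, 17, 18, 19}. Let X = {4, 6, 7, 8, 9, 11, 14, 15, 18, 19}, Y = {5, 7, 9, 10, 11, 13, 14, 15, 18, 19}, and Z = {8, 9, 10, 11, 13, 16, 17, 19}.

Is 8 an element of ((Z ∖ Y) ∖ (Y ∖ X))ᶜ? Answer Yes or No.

8 ∈ Z and 8 ∉ Y, so 8 ∈ Z ∖ Y
8 ∉ Y and 8 ∈ X, so 8 ∉ Y ∖ X
8 ∈ (Z ∖ Y) and 8 ∉ (Y ∖ X), so 8 ∈ (Z ∖ Y) ∖ (Y ∖ X)
8 ∉ ((Z ∖ Y) ∖ (Y ∖ X))ᶜ since 8 ∈ ((Z ∖ Y) ∖ (Y ∖ X))

No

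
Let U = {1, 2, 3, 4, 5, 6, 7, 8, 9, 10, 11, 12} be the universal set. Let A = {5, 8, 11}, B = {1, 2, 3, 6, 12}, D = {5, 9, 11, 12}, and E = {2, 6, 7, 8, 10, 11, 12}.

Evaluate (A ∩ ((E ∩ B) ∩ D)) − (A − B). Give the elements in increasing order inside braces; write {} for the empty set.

E ∩ B = {2, 6, 12}
(E ∩ B) ∩ D = {12}
A ∩ ((E ∩ B) ∩ D) = {}
A − B = {5, 8, 11}
(A ∩ ((E ∩ B) ∩ D)) − (A − B) = {}

{}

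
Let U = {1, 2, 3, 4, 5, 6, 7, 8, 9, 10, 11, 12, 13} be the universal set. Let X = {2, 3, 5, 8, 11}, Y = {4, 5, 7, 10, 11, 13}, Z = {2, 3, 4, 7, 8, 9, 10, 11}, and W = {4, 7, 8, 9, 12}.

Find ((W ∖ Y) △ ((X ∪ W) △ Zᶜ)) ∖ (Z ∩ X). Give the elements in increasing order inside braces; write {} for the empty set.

{1, 4, 6, 7, 12, 13}

W ∖ Y = {8, 9, 12}
X ∪ W = {2, 3, 4, 5, 7, 8, 9, 11, 12}
Zᶜ = {1, 5, 6, 12, 13}
(X ∪ W) △ Zᶜ = {1, 2, 3, 4, 6, 7, 8, 9, 11, 13}
(W ∖ Y) △ ((X ∪ W) △ Zᶜ) = {1, 2, 3, 4, 6, 7, 11, 12, 13}
Z ∩ X = {2, 3, 8, 11}
((W ∖ Y) △ ((X ∪ W) △ Zᶜ)) ∖ (Z ∩ X) = {1, 4, 6, 7, 12, 13}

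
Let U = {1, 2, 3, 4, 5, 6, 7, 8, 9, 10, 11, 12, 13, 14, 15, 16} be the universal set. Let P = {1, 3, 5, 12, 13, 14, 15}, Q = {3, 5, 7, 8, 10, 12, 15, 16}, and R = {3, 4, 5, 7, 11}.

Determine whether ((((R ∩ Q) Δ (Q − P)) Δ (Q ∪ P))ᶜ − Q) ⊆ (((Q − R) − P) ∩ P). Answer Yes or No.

R ∩ Q = {3, 5, 7}
Q − P = {7, 8, 10, 16}
(R ∩ Q) Δ (Q − P) = {3, 5, 8, 10, 16}
Q ∪ P = {1, 3, 5, 7, 8, 10, 12, 13, 14, 15, 16}
((R ∩ Q) Δ (Q − P)) Δ (Q ∪ P) = {1, 7, 12, 13, 14, 15}
(((R ∩ Q) Δ (Q − P)) Δ (Q ∪ P))ᶜ = {2, 3, 4, 5, 6, 8, 9, 10, 11, 16}
(((R ∩ Q) Δ (Q − P)) Δ (Q ∪ P))ᶜ − Q = {2, 4, 6, 9, 11}
Q − R = {8, 10, 12, 15, 16}
(Q − R) − P = {8, 10, 16}
((Q − R) − P) ∩ P = {}
2 ∈ (((R ∩ Q) Δ (Q − P)) Δ (Q ∪ P))ᶜ − Q but 2 ∉ ((Q − R) − P) ∩ P, so the inclusion fails.

No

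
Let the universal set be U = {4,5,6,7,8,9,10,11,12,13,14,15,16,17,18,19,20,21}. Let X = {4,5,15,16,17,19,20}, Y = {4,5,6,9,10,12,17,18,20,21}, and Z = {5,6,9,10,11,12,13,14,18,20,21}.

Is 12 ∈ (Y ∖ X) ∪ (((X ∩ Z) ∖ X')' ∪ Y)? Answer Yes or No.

Yes

12 ∈ Y and 12 ∉ X, so 12 ∈ Y ∖ X
12 ∉ X and 12 ∈ Z, so 12 ∉ X ∩ Z
12 ∉ X, so 12 ∈ X'
12 ∉ (X ∩ Z) and 12 ∈ X', so 12 ∉ (X ∩ Z) ∖ X'
12 ∈ ((X ∩ Z) ∖ X')' since 12 ∉ ((X ∩ Z) ∖ X')
12 ∈ ((X ∩ Z) ∖ X')' and 12 ∈ Y, so 12 ∈ ((X ∩ Z) ∖ X')' ∪ Y
12 ∈ (Y ∖ X) and 12 ∈ (((X ∩ Z) ∖ X')' ∪ Y), so 12 ∈ (Y ∖ X) ∪ (((X ∩ Z) ∖ X')' ∪ Y)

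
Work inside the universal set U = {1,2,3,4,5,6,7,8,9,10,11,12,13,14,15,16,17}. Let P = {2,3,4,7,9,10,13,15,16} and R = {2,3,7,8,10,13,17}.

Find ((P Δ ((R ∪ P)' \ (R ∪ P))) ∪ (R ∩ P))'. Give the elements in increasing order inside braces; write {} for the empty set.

R ∪ P = {2,3,4,7,8,9,10,13,15,16,17}
(R ∪ P)' = {1,5,6,11,12,14}
(R ∪ P)' \ (R ∪ P) = {1,5,6,11,12,14}
P Δ ((R ∪ P)' \ (R ∪ P)) = {1,2,3,4,5,6,7,9,10,11,12,13,14,15,16}
R ∩ P = {2,3,7,10,13}
(P Δ ((R ∪ P)' \ (R ∪ P))) ∪ (R ∩ P) = {1,2,3,4,5,6,7,9,10,11,12,13,14,15,16}
((P Δ ((R ∪ P)' \ (R ∪ P))) ∪ (R ∩ P))' = {8,17}

{8,17}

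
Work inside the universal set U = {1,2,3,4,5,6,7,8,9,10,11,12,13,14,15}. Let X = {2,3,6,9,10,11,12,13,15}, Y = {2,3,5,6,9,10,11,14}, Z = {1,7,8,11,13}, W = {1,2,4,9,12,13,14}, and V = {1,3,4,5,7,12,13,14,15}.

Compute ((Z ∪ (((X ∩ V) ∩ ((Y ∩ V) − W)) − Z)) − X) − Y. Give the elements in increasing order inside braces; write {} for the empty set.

{1,7,8}

X ∩ V = {3,12,13,15}
Y ∩ V = {3,5,14}
(Y ∩ V) − W = {3,5}
(X ∩ V) ∩ ((Y ∩ V) − W) = {3}
((X ∩ V) ∩ ((Y ∩ V) − W)) − Z = {3}
Z ∪ (((X ∩ V) ∩ ((Y ∩ V) − W)) − Z) = {1,3,7,8,11,13}
(Z ∪ (((X ∩ V) ∩ ((Y ∩ V) − W)) − Z)) − X = {1,7,8}
((Z ∪ (((X ∩ V) ∩ ((Y ∩ V) − W)) − Z)) − X) − Y = {1,7,8}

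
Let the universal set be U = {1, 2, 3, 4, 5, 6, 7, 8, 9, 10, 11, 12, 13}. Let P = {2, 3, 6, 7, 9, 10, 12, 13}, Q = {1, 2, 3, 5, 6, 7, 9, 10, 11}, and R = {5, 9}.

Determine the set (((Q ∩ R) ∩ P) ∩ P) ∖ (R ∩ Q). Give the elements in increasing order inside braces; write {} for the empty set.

Q ∩ R = {5, 9}
(Q ∩ R) ∩ P = {9}
((Q ∩ R) ∩ P) ∩ P = {9}
R ∩ Q = {5, 9}
(((Q ∩ R) ∩ P) ∩ P) ∖ (R ∩ Q) = {}

{}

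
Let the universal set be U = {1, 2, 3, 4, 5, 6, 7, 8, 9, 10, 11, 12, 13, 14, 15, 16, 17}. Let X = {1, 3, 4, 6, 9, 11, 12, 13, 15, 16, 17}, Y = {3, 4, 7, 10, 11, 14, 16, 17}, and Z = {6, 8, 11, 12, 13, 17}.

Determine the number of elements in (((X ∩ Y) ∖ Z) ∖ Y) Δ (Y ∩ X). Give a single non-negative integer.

X ∩ Y = {3, 4, 11, 16, 17}
(X ∩ Y) ∖ Z = {3, 4, 16}
((X ∩ Y) ∖ Z) ∖ Y = {}
Y ∩ X = {3, 4, 11, 16, 17}
(((X ∩ Y) ∖ Z) ∖ Y) Δ (Y ∩ X) = {3, 4, 11, 16, 17}
|(((X ∩ Y) ∖ Z) ∖ Y) Δ (Y ∩ X)| = 5

5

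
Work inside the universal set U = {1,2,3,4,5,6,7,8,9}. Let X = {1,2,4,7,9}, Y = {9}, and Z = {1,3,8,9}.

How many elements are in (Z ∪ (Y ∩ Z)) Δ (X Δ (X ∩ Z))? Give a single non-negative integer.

Y ∩ Z = {9}
Z ∪ (Y ∩ Z) = {1,3,8,9}
X ∩ Z = {1,9}
X Δ (X ∩ Z) = {2,4,7}
(Z ∪ (Y ∩ Z)) Δ (X Δ (X ∩ Z)) = {1,2,3,4,7,8,9}
|(Z ∪ (Y ∩ Z)) Δ (X Δ (X ∩ Z))| = 7

7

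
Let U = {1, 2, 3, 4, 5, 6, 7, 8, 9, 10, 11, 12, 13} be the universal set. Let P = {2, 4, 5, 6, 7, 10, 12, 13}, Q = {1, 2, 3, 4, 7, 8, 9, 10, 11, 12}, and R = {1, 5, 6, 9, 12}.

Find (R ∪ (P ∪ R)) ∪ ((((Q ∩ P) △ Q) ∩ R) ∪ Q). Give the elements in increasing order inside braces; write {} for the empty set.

P ∪ R = {1, 2, 4, 5, 6, 7, 9, 10, 12, 13}
R ∪ (P ∪ R) = {1, 2, 4, 5, 6, 7, 9, 10, 12, 13}
Q ∩ P = {2, 4, 7, 10, 12}
(Q ∩ P) △ Q = {1, 3, 8, 9, 11}
((Q ∩ P) △ Q) ∩ R = {1, 9}
(((Q ∩ P) △ Q) ∩ R) ∪ Q = {1, 2, 3, 4, 7, 8, 9, 10, 11, 12}
(R ∪ (P ∪ R)) ∪ ((((Q ∩ P) △ Q) ∩ R) ∪ Q) = {1, 2, 3, 4, 5, 6, 7, 8, 9, 10, 11, 12, 13}

{1, 2, 3, 4, 5, 6, 7, 8, 9, 10, 11, 12, 13}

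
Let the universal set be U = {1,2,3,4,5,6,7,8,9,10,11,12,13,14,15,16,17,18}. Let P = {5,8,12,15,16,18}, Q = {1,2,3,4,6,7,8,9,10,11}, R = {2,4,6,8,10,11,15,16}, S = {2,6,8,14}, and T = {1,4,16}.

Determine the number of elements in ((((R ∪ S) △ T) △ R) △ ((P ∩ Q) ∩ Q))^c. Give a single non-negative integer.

R ∪ S = {2,4,6,8,10,11,14,15,16}
(R ∪ S) △ T = {1,2,6,8,10,11,14,15}
((R ∪ S) △ T) △ R = {1,4,14,16}
P ∩ Q = {8}
(P ∩ Q) ∩ Q = {8}
(((R ∪ S) △ T) △ R) △ ((P ∩ Q) ∩ Q) = {1,4,8,14,16}
((((R ∪ S) △ T) △ R) △ ((P ∩ Q) ∩ Q))^c = {2,3,5,6,7,9,10,11,12,13,15,17,18}
|((((R ∪ S) △ T) △ R) △ ((P ∩ Q) ∩ Q))^c| = 13

13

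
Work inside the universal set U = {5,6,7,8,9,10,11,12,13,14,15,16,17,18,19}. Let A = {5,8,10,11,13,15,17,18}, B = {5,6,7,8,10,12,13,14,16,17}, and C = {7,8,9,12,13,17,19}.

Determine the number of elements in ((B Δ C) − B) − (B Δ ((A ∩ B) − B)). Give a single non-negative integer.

B Δ C = {5,6,9,10,14,16,19}
(B Δ C) − B = {9,19}
A ∩ B = {5,8,10,13,17}
(A ∩ B) − B = {}
B Δ ((A ∩ B) − B) = {5,6,7,8,10,12,13,14,16,17}
((B Δ C) − B) − (B Δ ((A ∩ B) − B)) = {9,19}
|((B Δ C) − B) − (B Δ ((A ∩ B) − B))| = 2

2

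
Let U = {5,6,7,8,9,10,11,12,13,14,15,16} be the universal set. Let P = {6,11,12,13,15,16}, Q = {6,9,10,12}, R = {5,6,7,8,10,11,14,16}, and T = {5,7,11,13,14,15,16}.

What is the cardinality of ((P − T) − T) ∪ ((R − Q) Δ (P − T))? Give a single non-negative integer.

8

P − T = {6,12}
(P − T) − T = {6,12}
R − Q = {5,7,8,11,14,16}
(R − Q) Δ (P − T) = {5,6,7,8,11,12,14,16}
((P − T) − T) ∪ ((R − Q) Δ (P − T)) = {5,6,7,8,11,12,14,16}
|((P − T) − T) ∪ ((R − Q) Δ (P − T))| = 8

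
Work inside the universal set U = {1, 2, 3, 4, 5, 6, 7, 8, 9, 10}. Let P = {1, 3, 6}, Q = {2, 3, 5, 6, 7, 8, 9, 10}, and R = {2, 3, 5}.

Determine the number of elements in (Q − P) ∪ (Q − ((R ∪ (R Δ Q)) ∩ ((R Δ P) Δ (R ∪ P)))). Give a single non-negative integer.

7

Q − P = {2, 5, 7, 8, 9, 10}
R Δ Q = {6, 7, 8, 9, 10}
R ∪ (R Δ Q) = {2, 3, 5, 6, 7, 8, 9, 10}
R Δ P = {1, 2, 5, 6}
R ∪ P = {1, 2, 3, 5, 6}
(R Δ P) Δ (R ∪ P) = {3}
(R ∪ (R Δ Q)) ∩ ((R Δ P) Δ (R ∪ P)) = {3}
Q − ((R ∪ (R Δ Q)) ∩ ((R Δ P) Δ (R ∪ P))) = {2, 5, 6, 7, 8, 9, 10}
(Q − P) ∪ (Q − ((R ∪ (R Δ Q)) ∩ ((R Δ P) Δ (R ∪ P)))) = {2, 5, 6, 7, 8, 9, 10}
|(Q − P) ∪ (Q − ((R ∪ (R Δ Q)) ∩ ((R Δ P) Δ (R ∪ P))))| = 7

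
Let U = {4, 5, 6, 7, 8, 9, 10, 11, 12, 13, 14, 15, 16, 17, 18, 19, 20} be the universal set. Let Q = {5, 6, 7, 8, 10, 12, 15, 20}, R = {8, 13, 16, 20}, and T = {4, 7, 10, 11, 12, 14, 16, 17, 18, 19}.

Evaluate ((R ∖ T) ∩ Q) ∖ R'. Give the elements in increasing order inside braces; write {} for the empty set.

R ∖ T = {8, 13, 20}
(R ∖ T) ∩ Q = {8, 20}
R' = {4, 5, 6, 7, 9, 10, 11, 12, 14, 15, 17, 18, 19}
((R ∖ T) ∩ Q) ∖ R' = {8, 20}

{8, 20}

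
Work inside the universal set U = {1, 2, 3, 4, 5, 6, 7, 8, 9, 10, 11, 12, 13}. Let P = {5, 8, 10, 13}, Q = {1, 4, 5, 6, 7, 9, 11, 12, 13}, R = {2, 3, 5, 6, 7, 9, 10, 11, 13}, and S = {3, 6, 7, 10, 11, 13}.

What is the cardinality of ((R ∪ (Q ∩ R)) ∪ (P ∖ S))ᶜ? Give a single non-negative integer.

3

Q ∩ R = {5, 6, 7, 9, 11, 13}
R ∪ (Q ∩ R) = {2, 3, 5, 6, 7, 9, 10, 11, 13}
P ∖ S = {5, 8}
(R ∪ (Q ∩ R)) ∪ (P ∖ S) = {2, 3, 5, 6, 7, 8, 9, 10, 11, 13}
((R ∪ (Q ∩ R)) ∪ (P ∖ S))ᶜ = {1, 4, 12}
|((R ∪ (Q ∩ R)) ∪ (P ∖ S))ᶜ| = 3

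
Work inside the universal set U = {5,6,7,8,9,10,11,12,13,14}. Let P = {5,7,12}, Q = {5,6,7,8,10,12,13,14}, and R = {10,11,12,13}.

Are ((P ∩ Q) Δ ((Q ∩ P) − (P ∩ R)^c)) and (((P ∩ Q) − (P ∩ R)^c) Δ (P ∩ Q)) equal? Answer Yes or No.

P ∩ Q = {5,7,12}
Q ∩ P = {5,7,12}
P ∩ R = {12}
(P ∩ R)^c = {5,6,7,8,9,10,11,13,14}
(Q ∩ P) − (P ∩ R)^c = {12}
(P ∩ Q) Δ ((Q ∩ P) − (P ∩ R)^c) = {5,7}
(P ∩ Q) − (P ∩ R)^c = {12}
((P ∩ Q) − (P ∩ R)^c) Δ (P ∩ Q) = {5,7}
Both equal {5,7}, so (P ∩ Q) Δ ((Q ∩ P) − (P ∩ R)^c) = ((P ∩ Q) − (P ∩ R)^c) Δ (P ∩ Q).

Yes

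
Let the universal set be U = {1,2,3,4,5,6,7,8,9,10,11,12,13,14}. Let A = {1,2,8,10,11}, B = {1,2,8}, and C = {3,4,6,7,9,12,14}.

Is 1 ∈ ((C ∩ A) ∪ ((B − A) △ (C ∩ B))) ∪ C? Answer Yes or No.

No

1 ∉ C and 1 ∈ A, so 1 ∉ C ∩ A
1 ∈ B and 1 ∈ A, so 1 ∉ B − A
1 ∉ C and 1 ∈ B, so 1 ∉ C ∩ B
1 ∉ (B − A) and 1 ∉ (C ∩ B), so 1 ∉ (B − A) △ (C ∩ B)
1 ∉ (C ∩ A) and 1 ∉ ((B − A) △ (C ∩ B)), so 1 ∉ (C ∩ A) ∪ ((B − A) △ (C ∩ B))
1 ∉ ((C ∩ A) ∪ ((B − A) △ (C ∩ B))) and 1 ∉ C, so 1 ∉ ((C ∩ A) ∪ ((B − A) △ (C ∩ B))) ∪ C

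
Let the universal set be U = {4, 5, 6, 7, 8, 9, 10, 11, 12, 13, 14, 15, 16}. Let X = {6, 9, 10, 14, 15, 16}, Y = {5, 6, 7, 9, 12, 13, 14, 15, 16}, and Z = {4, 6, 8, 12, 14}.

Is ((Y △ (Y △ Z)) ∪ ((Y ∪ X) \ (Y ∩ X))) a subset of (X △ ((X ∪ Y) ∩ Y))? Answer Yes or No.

Y △ Z = {4, 5, 7, 8, 9, 13, 15, 16}
Y △ (Y △ Z) = {4, 6, 8, 12, 14}
Y ∪ X = {5, 6, 7, 9, 10, 12, 13, 14, 15, 16}
Y ∩ X = {6, 9, 14, 15, 16}
(Y ∪ X) \ (Y ∩ X) = {5, 7, 10, 12, 13}
(Y △ (Y △ Z)) ∪ ((Y ∪ X) \ (Y ∩ X)) = {4, 5, 6, 7, 8, 10, 12, 13, 14}
X ∪ Y = {5, 6, 7, 9, 10, 12, 13, 14, 15, 16}
(X ∪ Y) ∩ Y = {5, 6, 7, 9, 12, 13, 14, 15, 16}
X △ ((X ∪ Y) ∩ Y) = {5, 7, 10, 12, 13}
4 ∈ (Y △ (Y △ Z)) ∪ ((Y ∪ X) \ (Y ∩ X)) but 4 ∉ X △ ((X ∪ Y) ∩ Y), so the inclusion fails.

No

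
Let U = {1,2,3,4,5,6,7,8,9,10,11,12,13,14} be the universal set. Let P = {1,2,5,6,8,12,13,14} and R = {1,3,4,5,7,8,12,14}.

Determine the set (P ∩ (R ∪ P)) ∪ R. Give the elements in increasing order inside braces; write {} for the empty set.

R ∪ P = {1,2,3,4,5,6,7,8,12,13,14}
P ∩ (R ∪ P) = {1,2,5,6,8,12,13,14}
(P ∩ (R ∪ P)) ∪ R = {1,2,3,4,5,6,7,8,12,13,14}

{1,2,3,4,5,6,7,8,12,13,14}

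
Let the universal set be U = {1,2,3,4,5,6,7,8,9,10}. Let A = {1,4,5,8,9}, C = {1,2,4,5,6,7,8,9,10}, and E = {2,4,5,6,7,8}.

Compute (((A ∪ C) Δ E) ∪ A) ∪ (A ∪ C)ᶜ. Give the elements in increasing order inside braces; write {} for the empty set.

{1,3,4,5,8,9,10}

A ∪ C = {1,2,4,5,6,7,8,9,10}
(A ∪ C) Δ E = {1,9,10}
((A ∪ C) Δ E) ∪ A = {1,4,5,8,9,10}
(A ∪ C)ᶜ = {3}
(((A ∪ C) Δ E) ∪ A) ∪ (A ∪ C)ᶜ = {1,3,4,5,8,9,10}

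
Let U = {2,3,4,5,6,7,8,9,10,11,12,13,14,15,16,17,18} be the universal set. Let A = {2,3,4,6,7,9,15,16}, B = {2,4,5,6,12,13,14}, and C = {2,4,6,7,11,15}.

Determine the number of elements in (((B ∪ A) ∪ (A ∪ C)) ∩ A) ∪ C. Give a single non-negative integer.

B ∪ A = {2,3,4,5,6,7,9,12,13,14,15,16}
A ∪ C = {2,3,4,6,7,9,11,15,16}
(B ∪ A) ∪ (A ∪ C) = {2,3,4,5,6,7,9,11,12,13,14,15,16}
((B ∪ A) ∪ (A ∪ C)) ∩ A = {2,3,4,6,7,9,15,16}
(((B ∪ A) ∪ (A ∪ C)) ∩ A) ∪ C = {2,3,4,6,7,9,11,15,16}
|(((B ∪ A) ∪ (A ∪ C)) ∩ A) ∪ C| = 9

9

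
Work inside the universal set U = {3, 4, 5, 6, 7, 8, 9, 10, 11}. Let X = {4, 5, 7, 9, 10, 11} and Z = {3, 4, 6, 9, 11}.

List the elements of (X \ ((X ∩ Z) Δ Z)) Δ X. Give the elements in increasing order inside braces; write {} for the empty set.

{}

X ∩ Z = {4, 9, 11}
(X ∩ Z) Δ Z = {3, 6}
X \ ((X ∩ Z) Δ Z) = {4, 5, 7, 9, 10, 11}
(X \ ((X ∩ Z) Δ Z)) Δ X = {}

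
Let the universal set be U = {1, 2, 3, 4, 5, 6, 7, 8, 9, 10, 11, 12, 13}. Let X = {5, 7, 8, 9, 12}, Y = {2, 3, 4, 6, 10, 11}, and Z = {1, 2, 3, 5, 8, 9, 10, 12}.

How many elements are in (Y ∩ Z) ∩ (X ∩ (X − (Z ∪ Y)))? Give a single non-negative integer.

0

Y ∩ Z = {2, 3, 10}
Z ∪ Y = {1, 2, 3, 4, 5, 6, 8, 9, 10, 11, 12}
X − (Z ∪ Y) = {7}
X ∩ (X − (Z ∪ Y)) = {7}
(Y ∩ Z) ∩ (X ∩ (X − (Z ∪ Y))) = {}
|(Y ∩ Z) ∩ (X ∩ (X − (Z ∪ Y)))| = 0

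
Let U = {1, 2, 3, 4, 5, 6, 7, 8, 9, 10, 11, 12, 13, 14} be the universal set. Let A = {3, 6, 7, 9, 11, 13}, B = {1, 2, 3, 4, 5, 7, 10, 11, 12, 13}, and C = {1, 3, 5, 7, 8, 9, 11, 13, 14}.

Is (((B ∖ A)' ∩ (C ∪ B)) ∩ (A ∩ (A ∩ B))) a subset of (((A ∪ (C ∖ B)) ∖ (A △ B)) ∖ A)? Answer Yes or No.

No

B ∖ A = {1, 2, 4, 5, 10, 12}
(B ∖ A)' = {3, 6, 7, 8, 9, 11, 13, 14}
C ∪ B = {1, 2, 3, 4, 5, 7, 8, 9, 10, 11, 12, 13, 14}
(B ∖ A)' ∩ (C ∪ B) = {3, 7, 8, 9, 11, 13, 14}
A ∩ B = {3, 7, 11, 13}
A ∩ (A ∩ B) = {3, 7, 11, 13}
((B ∖ A)' ∩ (C ∪ B)) ∩ (A ∩ (A ∩ B)) = {3, 7, 11, 13}
C ∖ B = {8, 9, 14}
A ∪ (C ∖ B) = {3, 6, 7, 8, 9, 11, 13, 14}
A △ B = {1, 2, 4, 5, 6, 9, 10, 12}
(A ∪ (C ∖ B)) ∖ (A △ B) = {3, 7, 8, 11, 13, 14}
((A ∪ (C ∖ B)) ∖ (A △ B)) ∖ A = {8, 14}
3 ∈ ((B ∖ A)' ∩ (C ∪ B)) ∩ (A ∩ (A ∩ B)) but 3 ∉ ((A ∪ (C ∖ B)) ∖ (A △ B)) ∖ A, so the inclusion fails.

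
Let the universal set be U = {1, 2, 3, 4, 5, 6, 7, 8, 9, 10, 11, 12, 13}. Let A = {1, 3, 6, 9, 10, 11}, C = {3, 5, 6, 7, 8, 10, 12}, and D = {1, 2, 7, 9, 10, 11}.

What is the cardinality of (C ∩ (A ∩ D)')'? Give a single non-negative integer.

7

A ∩ D = {1, 9, 10, 11}
(A ∩ D)' = {2, 3, 4, 5, 6, 7, 8, 12, 13}
C ∩ (A ∩ D)' = {3, 5, 6, 7, 8, 12}
(C ∩ (A ∩ D)')' = {1, 2, 4, 9, 10, 11, 13}
|(C ∩ (A ∩ D)')'| = 7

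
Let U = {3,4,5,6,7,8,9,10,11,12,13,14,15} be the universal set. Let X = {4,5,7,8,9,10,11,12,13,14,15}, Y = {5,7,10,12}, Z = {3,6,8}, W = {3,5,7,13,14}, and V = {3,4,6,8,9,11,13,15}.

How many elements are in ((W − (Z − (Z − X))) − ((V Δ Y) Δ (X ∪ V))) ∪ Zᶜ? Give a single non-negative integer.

Z − X = {3,6}
Z − (Z − X) = {8}
W − (Z − (Z − X)) = {3,5,7,13,14}
V Δ Y = {3,4,5,6,7,8,9,10,11,12,13,15}
X ∪ V = {3,4,5,6,7,8,9,10,11,12,13,14,15}
(V Δ Y) Δ (X ∪ V) = {14}
(W − (Z − (Z − X))) − ((V Δ Y) Δ (X ∪ V)) = {3,5,7,13}
Zᶜ = {4,5,7,9,10,11,12,13,14,15}
((W − (Z − (Z − X))) − ((V Δ Y) Δ (X ∪ V))) ∪ Zᶜ = {3,4,5,7,9,10,11,12,13,14,15}
|((W − (Z − (Z − X))) − ((V Δ Y) Δ (X ∪ V))) ∪ Zᶜ| = 11

11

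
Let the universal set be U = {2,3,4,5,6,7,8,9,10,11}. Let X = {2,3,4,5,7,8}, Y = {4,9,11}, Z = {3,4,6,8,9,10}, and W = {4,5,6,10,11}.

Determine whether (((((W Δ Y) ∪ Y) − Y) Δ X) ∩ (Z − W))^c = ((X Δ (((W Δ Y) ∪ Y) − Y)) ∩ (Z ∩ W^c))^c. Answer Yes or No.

Yes

W Δ Y = {5,6,9,10}
(W Δ Y) ∪ Y = {4,5,6,9,10,11}
((W Δ Y) ∪ Y) − Y = {5,6,10}
(((W Δ Y) ∪ Y) − Y) Δ X = {2,3,4,6,7,8,10}
Z − W = {3,8,9}
((((W Δ Y) ∪ Y) − Y) Δ X) ∩ (Z − W) = {3,8}
(((((W Δ Y) ∪ Y) − Y) Δ X) ∩ (Z − W))^c = {2,4,5,6,7,9,10,11}
X Δ (((W Δ Y) ∪ Y) − Y) = {2,3,4,6,7,8,10}
W^c = {2,3,7,8,9}
Z ∩ W^c = {3,8,9}
(X Δ (((W Δ Y) ∪ Y) − Y)) ∩ (Z ∩ W^c) = {3,8}
((X Δ (((W Δ Y) ∪ Y) − Y)) ∩ (Z ∩ W^c))^c = {2,4,5,6,7,9,10,11}
Both equal {2,4,5,6,7,9,10,11}, so (((((W Δ Y) ∪ Y) − Y) Δ X) ∩ (Z − W))^c = ((X Δ (((W Δ Y) ∪ Y) − Y)) ∩ (Z ∩ W^c))^c.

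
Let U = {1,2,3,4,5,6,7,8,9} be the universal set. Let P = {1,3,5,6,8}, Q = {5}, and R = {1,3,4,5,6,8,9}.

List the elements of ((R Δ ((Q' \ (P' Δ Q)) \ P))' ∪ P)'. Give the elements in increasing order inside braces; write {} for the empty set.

Q' = {1,2,3,4,6,7,8,9}
P' = {2,4,7,9}
P' Δ Q = {2,4,5,7,9}
Q' \ (P' Δ Q) = {1,3,6,8}
(Q' \ (P' Δ Q)) \ P = {}
R Δ ((Q' \ (P' Δ Q)) \ P) = {1,3,4,5,6,8,9}
(R Δ ((Q' \ (P' Δ Q)) \ P))' = {2,7}
(R Δ ((Q' \ (P' Δ Q)) \ P))' ∪ P = {1,2,3,5,6,7,8}
((R Δ ((Q' \ (P' Δ Q)) \ P))' ∪ P)' = {4,9}

{4,9}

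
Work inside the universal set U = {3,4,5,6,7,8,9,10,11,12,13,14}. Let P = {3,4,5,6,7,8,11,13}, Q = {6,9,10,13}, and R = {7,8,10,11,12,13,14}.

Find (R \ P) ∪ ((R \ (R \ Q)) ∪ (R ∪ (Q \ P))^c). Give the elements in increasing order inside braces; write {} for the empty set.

R \ P = {10,12,14}
R \ Q = {7,8,11,12,14}
R \ (R \ Q) = {10,13}
Q \ P = {9,10}
R ∪ (Q \ P) = {7,8,9,10,11,12,13,14}
(R ∪ (Q \ P))^c = {3,4,5,6}
(R \ (R \ Q)) ∪ (R ∪ (Q \ P))^c = {3,4,5,6,10,13}
(R \ P) ∪ ((R \ (R \ Q)) ∪ (R ∪ (Q \ P))^c) = {3,4,5,6,10,12,13,14}

{3,4,5,6,10,12,13,14}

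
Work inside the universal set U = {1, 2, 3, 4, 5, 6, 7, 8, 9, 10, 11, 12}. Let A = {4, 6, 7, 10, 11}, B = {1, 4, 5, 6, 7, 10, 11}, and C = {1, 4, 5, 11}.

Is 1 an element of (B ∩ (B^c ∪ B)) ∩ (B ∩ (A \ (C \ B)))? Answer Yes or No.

1 ∈ B, so 1 ∉ B^c
1 ∉ B^c and 1 ∈ B, so 1 ∈ B^c ∪ B
1 ∈ B and 1 ∈ (B^c ∪ B), so 1 ∈ B ∩ (B^c ∪ B)
1 ∈ C and 1 ∈ B, so 1 ∉ C \ B
1 ∉ A and 1 ∉ (C \ B), so 1 ∉ A \ (C \ B)
1 ∈ B and 1 ∉ (A \ (C \ B)), so 1 ∉ B ∩ (A \ (C \ B))
1 ∈ (B ∩ (B^c ∪ B)) and 1 ∉ (B ∩ (A \ (C \ B))), so 1 ∉ (B ∩ (B^c ∪ B)) ∩ (B ∩ (A \ (C \ B)))

No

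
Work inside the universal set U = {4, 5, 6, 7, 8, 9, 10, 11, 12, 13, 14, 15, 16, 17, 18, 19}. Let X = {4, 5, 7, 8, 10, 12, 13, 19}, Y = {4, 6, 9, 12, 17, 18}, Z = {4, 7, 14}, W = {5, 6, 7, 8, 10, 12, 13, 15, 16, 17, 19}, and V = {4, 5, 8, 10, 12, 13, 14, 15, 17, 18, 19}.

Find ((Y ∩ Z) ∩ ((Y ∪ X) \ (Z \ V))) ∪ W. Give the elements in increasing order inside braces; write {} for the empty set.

Y ∩ Z = {4}
Y ∪ X = {4, 5, 6, 7, 8, 9, 10, 12, 13, 17, 18, 19}
Z \ V = {7}
(Y ∪ X) \ (Z \ V) = {4, 5, 6, 8, 9, 10, 12, 13, 17, 18, 19}
(Y ∩ Z) ∩ ((Y ∪ X) \ (Z \ V)) = {4}
((Y ∩ Z) ∩ ((Y ∪ X) \ (Z \ V))) ∪ W = {4, 5, 6, 7, 8, 10, 12, 13, 15, 16, 17, 19}

{4, 5, 6, 7, 8, 10, 12, 13, 15, 16, 17, 19}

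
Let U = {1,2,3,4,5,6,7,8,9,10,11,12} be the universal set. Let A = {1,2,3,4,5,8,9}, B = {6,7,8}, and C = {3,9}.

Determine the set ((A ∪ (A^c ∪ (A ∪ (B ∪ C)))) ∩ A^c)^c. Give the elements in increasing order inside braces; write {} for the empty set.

{1,2,3,4,5,8,9}

A^c = {6,7,10,11,12}
B ∪ C = {3,6,7,8,9}
A ∪ (B ∪ C) = {1,2,3,4,5,6,7,8,9}
A^c ∪ (A ∪ (B ∪ C)) = {1,2,3,4,5,6,7,8,9,10,11,12}
A ∪ (A^c ∪ (A ∪ (B ∪ C))) = {1,2,3,4,5,6,7,8,9,10,11,12}
(A ∪ (A^c ∪ (A ∪ (B ∪ C)))) ∩ A^c = {6,7,10,11,12}
((A ∪ (A^c ∪ (A ∪ (B ∪ C)))) ∩ A^c)^c = {1,2,3,4,5,8,9}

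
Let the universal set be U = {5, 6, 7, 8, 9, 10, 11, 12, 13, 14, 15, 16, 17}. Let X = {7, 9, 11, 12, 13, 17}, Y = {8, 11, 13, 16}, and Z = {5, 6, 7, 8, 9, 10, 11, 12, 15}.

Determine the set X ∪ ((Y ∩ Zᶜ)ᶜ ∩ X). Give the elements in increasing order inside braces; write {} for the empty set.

{7, 9, 11, 12, 13, 17}

Zᶜ = {13, 14, 16, 17}
Y ∩ Zᶜ = {13, 16}
(Y ∩ Zᶜ)ᶜ = {5, 6, 7, 8, 9, 10, 11, 12, 14, 15, 17}
(Y ∩ Zᶜ)ᶜ ∩ X = {7, 9, 11, 12, 17}
X ∪ ((Y ∩ Zᶜ)ᶜ ∩ X) = {7, 9, 11, 12, 13, 17}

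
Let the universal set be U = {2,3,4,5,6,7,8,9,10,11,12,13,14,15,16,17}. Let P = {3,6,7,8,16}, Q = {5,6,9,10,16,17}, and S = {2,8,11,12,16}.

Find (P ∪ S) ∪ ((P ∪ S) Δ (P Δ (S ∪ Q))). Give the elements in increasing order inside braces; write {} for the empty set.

P ∪ S = {2,3,6,7,8,11,12,16}
S ∪ Q = {2,5,6,8,9,10,11,12,16,17}
P Δ (S ∪ Q) = {2,3,5,7,9,10,11,12,17}
(P ∪ S) Δ (P Δ (S ∪ Q)) = {5,6,8,9,10,16,17}
(P ∪ S) ∪ ((P ∪ S) Δ (P Δ (S ∪ Q))) = {2,3,5,6,7,8,9,10,11,12,16,17}

{2,3,5,6,7,8,9,10,11,12,16,17}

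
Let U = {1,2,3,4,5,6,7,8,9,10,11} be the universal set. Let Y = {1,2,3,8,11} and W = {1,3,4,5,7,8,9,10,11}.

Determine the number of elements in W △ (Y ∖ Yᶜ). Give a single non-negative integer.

Yᶜ = {4,5,6,7,9,10}
Y ∖ Yᶜ = {1,2,3,8,11}
W △ (Y ∖ Yᶜ) = {2,4,5,7,9,10}
|W △ (Y ∖ Yᶜ)| = 6

6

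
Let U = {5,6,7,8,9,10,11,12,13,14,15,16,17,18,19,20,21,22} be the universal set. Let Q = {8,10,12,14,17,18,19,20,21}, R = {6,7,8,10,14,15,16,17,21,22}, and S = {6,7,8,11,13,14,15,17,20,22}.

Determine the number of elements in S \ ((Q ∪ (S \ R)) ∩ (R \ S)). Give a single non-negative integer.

S \ R = {11,13,20}
Q ∪ (S \ R) = {8,10,11,12,13,14,17,18,19,20,21}
R \ S = {10,16,21}
(Q ∪ (S \ R)) ∩ (R \ S) = {10,21}
S \ ((Q ∪ (S \ R)) ∩ (R \ S)) = {6,7,8,11,13,14,15,17,20,22}
|S \ ((Q ∪ (S \ R)) ∩ (R \ S))| = 10

10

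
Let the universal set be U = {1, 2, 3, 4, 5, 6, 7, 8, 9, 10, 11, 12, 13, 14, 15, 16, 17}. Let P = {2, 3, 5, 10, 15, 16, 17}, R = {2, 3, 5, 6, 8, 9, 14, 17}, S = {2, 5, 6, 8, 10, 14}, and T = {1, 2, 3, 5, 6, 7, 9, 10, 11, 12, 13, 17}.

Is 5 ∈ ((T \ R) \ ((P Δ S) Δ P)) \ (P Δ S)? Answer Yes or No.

5 ∈ T and 5 ∈ R, so 5 ∉ T \ R
5 ∈ P and 5 ∈ S, so 5 ∉ P Δ S
5 ∉ (P Δ S) and 5 ∈ P, so 5 ∈ (P Δ S) Δ P
5 ∉ (T \ R) and 5 ∈ ((P Δ S) Δ P), so 5 ∉ (T \ R) \ ((P Δ S) Δ P)
5 ∈ P and 5 ∈ S, so 5 ∉ P Δ S
5 ∉ ((T \ R) \ ((P Δ S) Δ P)) and 5 ∉ (P Δ S), so 5 ∉ ((T \ R) \ ((P Δ S) Δ P)) \ (P Δ S)

No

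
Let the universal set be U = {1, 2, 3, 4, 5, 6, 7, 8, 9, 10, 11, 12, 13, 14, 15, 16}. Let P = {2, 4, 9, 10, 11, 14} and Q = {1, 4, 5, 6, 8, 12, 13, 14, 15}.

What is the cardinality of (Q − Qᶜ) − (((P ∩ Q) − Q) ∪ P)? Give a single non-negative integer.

7

Qᶜ = {2, 3, 7, 9, 10, 11, 16}
Q − Qᶜ = {1, 4, 5, 6, 8, 12, 13, 14, 15}
P ∩ Q = {4, 14}
(P ∩ Q) − Q = {}
((P ∩ Q) − Q) ∪ P = {2, 4, 9, 10, 11, 14}
(Q − Qᶜ) − (((P ∩ Q) − Q) ∪ P) = {1, 5, 6, 8, 12, 13, 15}
|(Q − Qᶜ) − (((P ∩ Q) − Q) ∪ P)| = 7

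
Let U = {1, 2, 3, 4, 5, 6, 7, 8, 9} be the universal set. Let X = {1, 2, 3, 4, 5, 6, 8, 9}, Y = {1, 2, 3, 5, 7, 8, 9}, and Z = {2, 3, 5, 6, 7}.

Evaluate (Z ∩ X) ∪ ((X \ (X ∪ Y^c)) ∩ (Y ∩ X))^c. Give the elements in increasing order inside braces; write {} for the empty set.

{1, 2, 3, 4, 5, 6, 7, 8, 9}

Z ∩ X = {2, 3, 5, 6}
Y^c = {4, 6}
X ∪ Y^c = {1, 2, 3, 4, 5, 6, 8, 9}
X \ (X ∪ Y^c) = {}
Y ∩ X = {1, 2, 3, 5, 8, 9}
(X \ (X ∪ Y^c)) ∩ (Y ∩ X) = {}
((X \ (X ∪ Y^c)) ∩ (Y ∩ X))^c = {1, 2, 3, 4, 5, 6, 7, 8, 9}
(Z ∩ X) ∪ ((X \ (X ∪ Y^c)) ∩ (Y ∩ X))^c = {1, 2, 3, 4, 5, 6, 7, 8, 9}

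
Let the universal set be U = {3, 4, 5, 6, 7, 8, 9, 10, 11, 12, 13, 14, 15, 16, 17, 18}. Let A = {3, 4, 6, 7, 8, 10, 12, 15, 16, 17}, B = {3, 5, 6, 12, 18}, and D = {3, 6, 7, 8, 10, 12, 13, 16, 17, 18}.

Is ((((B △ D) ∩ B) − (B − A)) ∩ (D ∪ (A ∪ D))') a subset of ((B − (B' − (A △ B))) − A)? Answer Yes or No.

B △ D = {5, 7, 8, 10, 13, 16, 17}
(B △ D) ∩ B = {5}
B − A = {5, 18}
((B △ D) ∩ B) − (B − A) = {}
A ∪ D = {3, 4, 6, 7, 8, 10, 12, 13, 15, 16, 17, 18}
D ∪ (A ∪ D) = {3, 4, 6, 7, 8, 10, 12, 13, 15, 16, 17, 18}
(D ∪ (A ∪ D))' = {5, 9, 11, 14}
(((B △ D) ∩ B) − (B − A)) ∩ (D ∪ (A ∪ D))' = {}
B' = {4, 7, 8, 9, 10, 11, 13, 14, 15, 16, 17}
A △ B = {4, 5, 7, 8, 10, 15, 16, 17, 18}
B' − (A △ B) = {9, 11, 13, 14}
B − (B' − (A △ B)) = {3, 5, 6, 12, 18}
(B − (B' − (A △ B))) − A = {5, 18}
Every element of {} is in {5, 18}, so (((B △ D) ∩ B) − (B − A)) ∩ (D ∪ (A ∪ D))' ⊆ (B − (B' − (A △ B))) − A.

Yes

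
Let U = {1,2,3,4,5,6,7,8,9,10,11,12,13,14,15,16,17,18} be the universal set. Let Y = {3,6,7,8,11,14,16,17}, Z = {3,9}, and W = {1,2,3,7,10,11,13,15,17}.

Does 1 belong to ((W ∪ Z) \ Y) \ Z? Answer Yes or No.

1 ∈ W and 1 ∉ Z, so 1 ∈ W ∪ Z
1 ∈ (W ∪ Z) and 1 ∉ Y, so 1 ∈ (W ∪ Z) \ Y
1 ∈ ((W ∪ Z) \ Y) and 1 ∉ Z, so 1 ∈ ((W ∪ Z) \ Y) \ Z

Yes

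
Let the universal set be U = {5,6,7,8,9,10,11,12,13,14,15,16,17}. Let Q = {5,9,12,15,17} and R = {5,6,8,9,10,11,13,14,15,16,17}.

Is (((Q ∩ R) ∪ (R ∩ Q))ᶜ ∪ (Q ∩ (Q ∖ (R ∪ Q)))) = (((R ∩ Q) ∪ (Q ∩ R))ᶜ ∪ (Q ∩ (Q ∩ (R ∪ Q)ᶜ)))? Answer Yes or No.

Yes

Q ∩ R = {5,9,15,17}
R ∩ Q = {5,9,15,17}
(Q ∩ R) ∪ (R ∩ Q) = {5,9,15,17}
((Q ∩ R) ∪ (R ∩ Q))ᶜ = {6,7,8,10,11,12,13,14,16}
R ∪ Q = {5,6,8,9,10,11,12,13,14,15,16,17}
Q ∖ (R ∪ Q) = {}
Q ∩ (Q ∖ (R ∪ Q)) = {}
((Q ∩ R) ∪ (R ∩ Q))ᶜ ∪ (Q ∩ (Q ∖ (R ∪ Q))) = {6,7,8,10,11,12,13,14,16}
(R ∩ Q) ∪ (Q ∩ R) = {5,9,15,17}
((R ∩ Q) ∪ (Q ∩ R))ᶜ = {6,7,8,10,11,12,13,14,16}
(R ∪ Q)ᶜ = {7}
Q ∩ (R ∪ Q)ᶜ = {}
Q ∩ (Q ∩ (R ∪ Q)ᶜ) = {}
((R ∩ Q) ∪ (Q ∩ R))ᶜ ∪ (Q ∩ (Q ∩ (R ∪ Q)ᶜ)) = {6,7,8,10,11,12,13,14,16}
Both equal {6,7,8,10,11,12,13,14,16}, so ((Q ∩ R) ∪ (R ∩ Q))ᶜ ∪ (Q ∩ (Q ∖ (R ∪ Q))) = ((R ∩ Q) ∪ (Q ∩ R))ᶜ ∪ (Q ∩ (Q ∩ (R ∪ Q)ᶜ)).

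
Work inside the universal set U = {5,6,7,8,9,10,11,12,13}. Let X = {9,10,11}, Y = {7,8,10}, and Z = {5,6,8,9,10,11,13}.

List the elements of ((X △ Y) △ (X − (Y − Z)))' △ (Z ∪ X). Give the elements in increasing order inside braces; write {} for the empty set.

X △ Y = {7,8,9,11}
Y − Z = {7}
X − (Y − Z) = {9,10,11}
(X △ Y) △ (X − (Y − Z)) = {7,8,10}
((X △ Y) △ (X − (Y − Z)))' = {5,6,9,11,12,13}
Z ∪ X = {5,6,8,9,10,11,13}
((X △ Y) △ (X − (Y − Z)))' △ (Z ∪ X) = {8,10,12}

{8,10,12}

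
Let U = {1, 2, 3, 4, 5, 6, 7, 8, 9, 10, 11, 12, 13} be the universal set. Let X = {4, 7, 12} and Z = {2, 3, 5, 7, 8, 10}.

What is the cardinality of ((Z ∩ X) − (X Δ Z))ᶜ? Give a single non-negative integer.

Z ∩ X = {7}
X Δ Z = {2, 3, 4, 5, 8, 10, 12}
(Z ∩ X) − (X Δ Z) = {7}
((Z ∩ X) − (X Δ Z))ᶜ = {1, 2, 3, 4, 5, 6, 8, 9, 10, 11, 12, 13}
|((Z ∩ X) − (X Δ Z))ᶜ| = 12

12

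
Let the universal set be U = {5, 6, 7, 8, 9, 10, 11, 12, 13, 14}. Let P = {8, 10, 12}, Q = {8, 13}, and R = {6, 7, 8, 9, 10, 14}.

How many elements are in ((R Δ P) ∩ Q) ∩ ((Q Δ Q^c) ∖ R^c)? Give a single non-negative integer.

R Δ P = {6, 7, 9, 12, 14}
(R Δ P) ∩ Q = {}
Q^c = {5, 6, 7, 9, 10, 11, 12, 14}
Q Δ Q^c = {5, 6, 7, 8, 9, 10, 11, 12, 13, 14}
R^c = {5, 11, 12, 13}
(Q Δ Q^c) ∖ R^c = {6, 7, 8, 9, 10, 14}
((R Δ P) ∩ Q) ∩ ((Q Δ Q^c) ∖ R^c) = {}
|((R Δ P) ∩ Q) ∩ ((Q Δ Q^c) ∖ R^c)| = 0

0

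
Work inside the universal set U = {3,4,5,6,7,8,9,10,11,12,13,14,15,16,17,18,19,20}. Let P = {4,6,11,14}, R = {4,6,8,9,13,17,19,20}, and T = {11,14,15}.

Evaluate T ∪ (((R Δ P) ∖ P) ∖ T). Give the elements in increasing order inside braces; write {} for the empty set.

{8,9,11,13,14,15,17,19,20}

R Δ P = {8,9,11,13,14,17,19,20}
(R Δ P) ∖ P = {8,9,13,17,19,20}
((R Δ P) ∖ P) ∖ T = {8,9,13,17,19,20}
T ∪ (((R Δ P) ∖ P) ∖ T) = {8,9,11,13,14,15,17,19,20}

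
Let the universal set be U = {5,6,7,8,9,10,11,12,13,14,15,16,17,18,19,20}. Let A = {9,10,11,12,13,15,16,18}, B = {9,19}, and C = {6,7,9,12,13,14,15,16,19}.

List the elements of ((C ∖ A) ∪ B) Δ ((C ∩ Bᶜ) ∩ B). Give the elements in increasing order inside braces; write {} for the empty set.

C ∖ A = {6,7,14,19}
(C ∖ A) ∪ B = {6,7,9,14,19}
Bᶜ = {5,6,7,8,10,11,12,13,14,15,16,17,18,20}
C ∩ Bᶜ = {6,7,12,13,14,15,16}
(C ∩ Bᶜ) ∩ B = {}
((C ∖ A) ∪ B) Δ ((C ∩ Bᶜ) ∩ B) = {6,7,9,14,19}

{6,7,9,14,19}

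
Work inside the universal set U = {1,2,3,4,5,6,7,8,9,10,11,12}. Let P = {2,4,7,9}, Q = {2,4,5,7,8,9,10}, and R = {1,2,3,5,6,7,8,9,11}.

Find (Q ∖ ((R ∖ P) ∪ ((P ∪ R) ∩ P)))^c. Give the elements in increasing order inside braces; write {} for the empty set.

{1,2,3,4,5,6,7,8,9,11,12}

R ∖ P = {1,3,5,6,8,11}
P ∪ R = {1,2,3,4,5,6,7,8,9,11}
(P ∪ R) ∩ P = {2,4,7,9}
(R ∖ P) ∪ ((P ∪ R) ∩ P) = {1,2,3,4,5,6,7,8,9,11}
Q ∖ ((R ∖ P) ∪ ((P ∪ R) ∩ P)) = {10}
(Q ∖ ((R ∖ P) ∪ ((P ∪ R) ∩ P)))^c = {1,2,3,4,5,6,7,8,9,11,12}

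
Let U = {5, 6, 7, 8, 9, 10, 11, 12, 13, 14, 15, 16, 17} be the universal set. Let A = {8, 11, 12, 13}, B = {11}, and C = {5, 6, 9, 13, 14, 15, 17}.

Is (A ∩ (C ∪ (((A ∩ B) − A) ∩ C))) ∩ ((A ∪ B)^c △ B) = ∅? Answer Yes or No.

A ∩ B = {11}
(A ∩ B) − A = {}
((A ∩ B) − A) ∩ C = {}
C ∪ (((A ∩ B) − A) ∩ C) = {5, 6, 9, 13, 14, 15, 17}
A ∩ (C ∪ (((A ∩ B) − A) ∩ C)) = {13}
A ∪ B = {8, 11, 12, 13}
(A ∪ B)^c = {5, 6, 7, 9, 10, 14, 15, 16, 17}
(A ∪ B)^c △ B = {5, 6, 7, 9, 10, 11, 14, 15, 16, 17}
{13} and {5, 6, 7, 9, 10, 11, 14, 15, 16, 17} share no elements.

Yes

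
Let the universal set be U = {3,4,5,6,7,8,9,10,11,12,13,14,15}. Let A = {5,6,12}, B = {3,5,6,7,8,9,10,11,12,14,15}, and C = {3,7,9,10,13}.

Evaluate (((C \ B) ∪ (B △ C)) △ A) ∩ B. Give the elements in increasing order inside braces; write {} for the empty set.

{8,11,14,15}

C \ B = {13}
B △ C = {5,6,8,11,12,13,14,15}
(C \ B) ∪ (B △ C) = {5,6,8,11,12,13,14,15}
((C \ B) ∪ (B △ C)) △ A = {8,11,13,14,15}
(((C \ B) ∪ (B △ C)) △ A) ∩ B = {8,11,14,15}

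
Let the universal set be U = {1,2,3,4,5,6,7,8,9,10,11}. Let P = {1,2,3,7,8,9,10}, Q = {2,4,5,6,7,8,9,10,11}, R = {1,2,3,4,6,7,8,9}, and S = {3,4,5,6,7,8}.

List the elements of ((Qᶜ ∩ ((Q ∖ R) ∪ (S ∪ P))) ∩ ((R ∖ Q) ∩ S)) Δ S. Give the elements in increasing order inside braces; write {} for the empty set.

Qᶜ = {1,3}
Q ∖ R = {5,10,11}
S ∪ P = {1,2,3,4,5,6,7,8,9,10}
(Q ∖ R) ∪ (S ∪ P) = {1,2,3,4,5,6,7,8,9,10,11}
Qᶜ ∩ ((Q ∖ R) ∪ (S ∪ P)) = {1,3}
R ∖ Q = {1,3}
(R ∖ Q) ∩ S = {3}
(Qᶜ ∩ ((Q ∖ R) ∪ (S ∪ P))) ∩ ((R ∖ Q) ∩ S) = {3}
((Qᶜ ∩ ((Q ∖ R) ∪ (S ∪ P))) ∩ ((R ∖ Q) ∩ S)) Δ S = {4,5,6,7,8}

{4,5,6,7,8}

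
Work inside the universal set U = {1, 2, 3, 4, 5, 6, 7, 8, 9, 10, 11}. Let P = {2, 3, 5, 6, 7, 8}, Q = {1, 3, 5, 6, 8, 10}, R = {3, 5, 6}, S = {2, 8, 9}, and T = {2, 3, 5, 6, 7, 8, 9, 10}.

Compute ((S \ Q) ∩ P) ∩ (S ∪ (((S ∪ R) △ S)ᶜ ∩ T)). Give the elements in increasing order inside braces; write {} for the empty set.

S \ Q = {2, 9}
(S \ Q) ∩ P = {2}
S ∪ R = {2, 3, 5, 6, 8, 9}
(S ∪ R) △ S = {3, 5, 6}
((S ∪ R) △ S)ᶜ = {1, 2, 4, 7, 8, 9, 10, 11}
((S ∪ R) △ S)ᶜ ∩ T = {2, 7, 8, 9, 10}
S ∪ (((S ∪ R) △ S)ᶜ ∩ T) = {2, 7, 8, 9, 10}
((S \ Q) ∩ P) ∩ (S ∪ (((S ∪ R) △ S)ᶜ ∩ T)) = {2}

{2}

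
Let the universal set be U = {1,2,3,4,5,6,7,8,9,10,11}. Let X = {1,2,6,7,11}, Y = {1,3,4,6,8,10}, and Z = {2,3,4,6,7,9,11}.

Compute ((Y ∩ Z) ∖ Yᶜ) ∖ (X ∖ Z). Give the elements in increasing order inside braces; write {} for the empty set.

Y ∩ Z = {3,4,6}
Yᶜ = {2,5,7,9,11}
(Y ∩ Z) ∖ Yᶜ = {3,4,6}
X ∖ Z = {1}
((Y ∩ Z) ∖ Yᶜ) ∖ (X ∖ Z) = {3,4,6}

{3,4,6}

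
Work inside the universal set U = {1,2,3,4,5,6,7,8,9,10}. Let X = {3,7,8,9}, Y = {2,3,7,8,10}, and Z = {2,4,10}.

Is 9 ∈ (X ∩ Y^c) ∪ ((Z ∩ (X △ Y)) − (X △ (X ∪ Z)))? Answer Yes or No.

Yes

9 ∉ Y, so 9 ∈ Y^c
9 ∈ X and 9 ∈ Y^c, so 9 ∈ X ∩ Y^c
9 ∈ X and 9 ∉ Y, so 9 ∈ X △ Y
9 ∉ Z and 9 ∈ (X △ Y), so 9 ∉ Z ∩ (X △ Y)
9 ∈ X and 9 ∉ Z, so 9 ∈ X ∪ Z
9 ∈ X and 9 ∈ (X ∪ Z), so 9 ∉ X △ (X ∪ Z)
9 ∉ (Z ∩ (X △ Y)) and 9 ∉ (X △ (X ∪ Z)), so 9 ∉ (Z ∩ (X △ Y)) − (X △ (X ∪ Z))
9 ∈ (X ∩ Y^c) and 9 ∉ ((Z ∩ (X △ Y)) − (X △ (X ∪ Z))), so 9 ∈ (X ∩ Y^c) ∪ ((Z ∩ (X △ Y)) − (X △ (X ∪ Z)))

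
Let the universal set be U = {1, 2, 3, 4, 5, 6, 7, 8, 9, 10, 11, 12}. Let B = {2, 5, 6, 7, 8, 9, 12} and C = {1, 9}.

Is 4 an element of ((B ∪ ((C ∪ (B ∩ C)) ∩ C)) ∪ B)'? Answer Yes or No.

4 ∉ B and 4 ∉ C, so 4 ∉ B ∩ C
4 ∉ C and 4 ∉ (B ∩ C), so 4 ∉ C ∪ (B ∩ C)
4 ∉ (C ∪ (B ∩ C)) and 4 ∉ C, so 4 ∉ (C ∪ (B ∩ C)) ∩ C
4 ∉ B and 4 ∉ ((C ∪ (B ∩ C)) ∩ C), so 4 ∉ B ∪ ((C ∪ (B ∩ C)) ∩ C)
4 ∉ (B ∪ ((C ∪ (B ∩ C)) ∩ C)) and 4 ∉ B, so 4 ∉ (B ∪ ((C ∪ (B ∩ C)) ∩ C)) ∪ B
4 ∈ ((B ∪ ((C ∪ (B ∩ C)) ∩ C)) ∪ B)' since 4 ∉ ((B ∪ ((C ∪ (B ∩ C)) ∩ C)) ∪ B)

Yes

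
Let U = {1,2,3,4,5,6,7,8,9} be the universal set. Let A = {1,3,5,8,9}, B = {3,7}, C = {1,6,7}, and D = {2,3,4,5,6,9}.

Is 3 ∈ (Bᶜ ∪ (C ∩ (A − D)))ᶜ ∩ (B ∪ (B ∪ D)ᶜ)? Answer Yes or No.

3 ∈ B, so 3 ∉ Bᶜ
3 ∈ A and 3 ∈ D, so 3 ∉ A − D
3 ∉ C and 3 ∉ (A − D), so 3 ∉ C ∩ (A − D)
3 ∉ Bᶜ and 3 ∉ (C ∩ (A − D)), so 3 ∉ Bᶜ ∪ (C ∩ (A − D))
3 ∈ (Bᶜ ∪ (C ∩ (A − D)))ᶜ since 3 ∉ (Bᶜ ∪ (C ∩ (A − D)))
3 ∈ B and 3 ∈ D, so 3 ∈ B ∪ D
3 ∉ (B ∪ D)ᶜ since 3 ∈ (B ∪ D)
3 ∈ B and 3 ∉ (B ∪ D)ᶜ, so 3 ∈ B ∪ (B ∪ D)ᶜ
3 ∈ (Bᶜ ∪ (C ∩ (A − D)))ᶜ and 3 ∈ (B ∪ (B ∪ D)ᶜ), so 3 ∈ (Bᶜ ∪ (C ∩ (A − D)))ᶜ ∩ (B ∪ (B ∪ D)ᶜ)

Yes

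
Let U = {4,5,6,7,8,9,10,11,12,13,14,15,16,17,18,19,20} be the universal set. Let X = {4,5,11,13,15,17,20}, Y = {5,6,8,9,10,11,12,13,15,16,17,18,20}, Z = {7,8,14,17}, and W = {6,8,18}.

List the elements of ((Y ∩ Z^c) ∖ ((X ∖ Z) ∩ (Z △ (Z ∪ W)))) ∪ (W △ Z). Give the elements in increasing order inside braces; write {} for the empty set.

{5,6,7,9,10,11,12,13,14,15,16,17,18,20}

Z^c = {4,5,6,9,10,11,12,13,15,16,18,19,20}
Y ∩ Z^c = {5,6,9,10,11,12,13,15,16,18,20}
X ∖ Z = {4,5,11,13,15,20}
Z ∪ W = {6,7,8,14,17,18}
Z △ (Z ∪ W) = {6,18}
(X ∖ Z) ∩ (Z △ (Z ∪ W)) = {}
(Y ∩ Z^c) ∖ ((X ∖ Z) ∩ (Z △ (Z ∪ W))) = {5,6,9,10,11,12,13,15,16,18,20}
W △ Z = {6,7,14,17,18}
((Y ∩ Z^c) ∖ ((X ∖ Z) ∩ (Z △ (Z ∪ W)))) ∪ (W △ Z) = {5,6,7,9,10,11,12,13,14,15,16,17,18,20}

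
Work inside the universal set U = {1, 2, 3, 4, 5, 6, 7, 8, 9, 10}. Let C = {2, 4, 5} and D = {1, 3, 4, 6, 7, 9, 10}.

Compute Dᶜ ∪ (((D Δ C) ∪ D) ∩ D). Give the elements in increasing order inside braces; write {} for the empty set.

{1, 2, 3, 4, 5, 6, 7, 8, 9, 10}

Dᶜ = {2, 5, 8}
D Δ C = {1, 2, 3, 5, 6, 7, 9, 10}
(D Δ C) ∪ D = {1, 2, 3, 4, 5, 6, 7, 9, 10}
((D Δ C) ∪ D) ∩ D = {1, 3, 4, 6, 7, 9, 10}
Dᶜ ∪ (((D Δ C) ∪ D) ∩ D) = {1, 2, 3, 4, 5, 6, 7, 8, 9, 10}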